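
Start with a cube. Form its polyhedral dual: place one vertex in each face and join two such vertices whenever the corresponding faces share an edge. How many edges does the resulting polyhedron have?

The base solid has V = 8, E = 12, F = 6.
The dual swaps V and F and preserves E: V′ = F = 6, E′ = E = 12, F′ = V = 8.

12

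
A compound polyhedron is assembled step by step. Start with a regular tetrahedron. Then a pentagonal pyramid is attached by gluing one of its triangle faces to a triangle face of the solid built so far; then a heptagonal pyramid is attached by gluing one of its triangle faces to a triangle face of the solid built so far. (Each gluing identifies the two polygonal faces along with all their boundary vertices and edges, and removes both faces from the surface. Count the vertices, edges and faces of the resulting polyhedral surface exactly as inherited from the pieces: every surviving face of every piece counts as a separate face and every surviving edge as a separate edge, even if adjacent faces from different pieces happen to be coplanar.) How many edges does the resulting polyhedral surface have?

24

A regular tetrahedron: V=4, E=6, F=4.
Attach a pentagonal pyramid (V=6, E=10, F=6) along a 3-gon: merge 3 vertices and 3 edges, delete both glued faces → V=7, E=13, F=8.
Attach a heptagonal pyramid (V=8, E=14, F=8) along a 3-gon: merge 3 vertices and 3 edges, delete both glued faces → V=12, E=24, F=14.
Check: V − E + F = 12 − 24 + 14 = 2.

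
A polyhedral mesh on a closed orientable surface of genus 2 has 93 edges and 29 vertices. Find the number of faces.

For a closed orientable surface of genus 2, χ = 2 − 2·2 = -2.
F = -2 − V + E = -2 − 29 + 93 = 62.

62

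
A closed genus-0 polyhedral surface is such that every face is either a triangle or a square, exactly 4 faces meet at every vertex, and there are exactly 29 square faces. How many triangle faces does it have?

8

Let x be the number of triangles; then F = 29 + x.
Edge–face incidences: 2E = 4·29 + 3·x = 116 + 3x.
Every vertex has degree 4, so 4V = 2E.
Euler: V − E + F = 2 ⇒ (2E)/4 − E + (29 + x) = 2.
Multiply by 8: 2·(2E) − 4·(2E) + 8·(29 + x) = 16, i.e. 232 + 8x − 2·(116 + 3x) = 16.
Collecting terms: 2x = 16, so x = 8.
Then 2E = 116 + 3·8 = 140, so E = 70, V = 2E/4 = 35, F = 29 + 8 = 37.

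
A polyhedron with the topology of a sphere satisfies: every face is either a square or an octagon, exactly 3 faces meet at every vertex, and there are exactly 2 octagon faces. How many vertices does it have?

Let x be the number of squares; then F = 2 + x.
Edge–face incidences: 2E = 8·2 + 4·x = 16 + 4x.
Every vertex has degree 3, so 3V = 2E.
Euler: V − E + F = 2 ⇒ (2E)/3 − E + (2 + x) = 2.
Multiply by 6: 2·(2E) − 3·(2E) + 6·(2 + x) = 12, i.e. 12 + 6x − (16 + 4x) = 12.
Collecting terms: 2x − 4 = 12, so 2x = 16, so x = 8.
Then 2E = 16 + 4·8 = 48, so E = 24, V = 2E/3 = 16, F = 2 + 8 = 10.

16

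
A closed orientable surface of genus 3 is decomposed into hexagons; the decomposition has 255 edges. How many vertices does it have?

166

χ = 2 − 2·3 = -4, and every face is a hexagon so 6F = 2E.
F = 2E/6 = 85. Then V = -4 + E − F = -4 + 255 − 85 = 166.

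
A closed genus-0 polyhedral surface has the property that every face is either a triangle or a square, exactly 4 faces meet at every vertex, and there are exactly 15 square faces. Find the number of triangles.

Let x be the number of triangles; then F = 15 + x.
Edge–face incidences: 2E = 4·15 + 3·x = 60 + 3x.
Every vertex has degree 4, so 4V = 2E.
Euler: V − E + F = 2 ⇒ (2E)/4 − E + (15 + x) = 2.
Multiply by 8: 2·(2E) − 4·(2E) + 8·(15 + x) = 16, i.e. 120 + 8x − 2·(60 + 3x) = 16.
Collecting terms: 2x = 16, so x = 8.
Then 2E = 60 + 3·8 = 84, so E = 42, V = 2E/4 = 21, F = 15 + 8 = 23.

8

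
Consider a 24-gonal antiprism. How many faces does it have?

50

An antiprism on an n-gon has two n-gon caps and 2n triangles: V = 2·24 = 48, E = 4·24 = 96, F = 2·24 + 2 = 50.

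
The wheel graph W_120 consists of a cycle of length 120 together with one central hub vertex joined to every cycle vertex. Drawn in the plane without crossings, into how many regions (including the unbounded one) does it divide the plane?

121

W_120 has V = 120 + 1 = 121 vertices and E = 2·120 = 240 edges.
By Euler's formula F = 2 − V + E = 2 − 121 + 240 = 121.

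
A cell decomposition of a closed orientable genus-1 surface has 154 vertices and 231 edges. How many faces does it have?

77

For a closed orientable surface of genus 1, χ = 2 − 2·1 = 0.
F = 0 − V + E = 0 − 154 + 231 = 77.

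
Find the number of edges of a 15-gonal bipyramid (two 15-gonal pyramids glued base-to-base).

45

A bipyramid over an n-gon has 2n triangular faces and n + 2 vertices: V = 15 + 2 = 17, E = 3·15 = 45, F = 2·15 = 30.
Check: V − E + F = 17 − 45 + 30 = 2.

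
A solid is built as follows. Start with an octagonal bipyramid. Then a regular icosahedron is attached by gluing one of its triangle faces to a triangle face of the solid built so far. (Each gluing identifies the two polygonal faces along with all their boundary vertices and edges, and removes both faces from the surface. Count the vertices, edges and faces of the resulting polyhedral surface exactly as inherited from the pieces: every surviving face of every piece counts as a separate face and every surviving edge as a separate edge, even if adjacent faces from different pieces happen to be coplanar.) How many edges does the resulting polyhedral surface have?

An octagonal bipyramid: V=10, E=24, F=16.
Attach a regular icosahedron (V=12, E=30, F=20) along a 3-gon: merge 3 vertices and 3 edges, delete both glued faces → V=19, E=51, F=34.
Check: V − E + F = 19 − 51 + 34 = 2.

51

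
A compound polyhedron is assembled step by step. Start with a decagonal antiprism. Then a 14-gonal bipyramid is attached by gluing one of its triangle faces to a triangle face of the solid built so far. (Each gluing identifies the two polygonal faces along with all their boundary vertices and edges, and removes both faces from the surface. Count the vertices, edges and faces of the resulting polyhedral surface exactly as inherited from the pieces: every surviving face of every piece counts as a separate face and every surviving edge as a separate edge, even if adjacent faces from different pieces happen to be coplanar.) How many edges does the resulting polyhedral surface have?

79

A decagonal antiprism: V=20, E=40, F=22.
Attach a 14-gonal bipyramid (V=16, E=42, F=28) along a 3-gon: merge 3 vertices and 3 edges, delete both glued faces → V=33, E=79, F=48.
Check: V − E + F = 33 − 79 + 48 = 2.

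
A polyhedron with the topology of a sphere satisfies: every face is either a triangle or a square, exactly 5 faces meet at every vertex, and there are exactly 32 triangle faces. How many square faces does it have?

Let x be the number of squares; then F = 32 + x.
Edge–face incidences: 2E = 3·32 + 4·x = 96 + 4x.
Every vertex has degree 5, so 5V = 2E.
Euler: V − E + F = 2 ⇒ (2E)/5 − E + (32 + x) = 2.
Multiply by 10: 2·(2E) − 5·(2E) + 10·(32 + x) = 20, i.e. 320 + 10x − 3·(96 + 4x) = 20.
Collecting terms: −2x + 32 = 20, so −2x = −12, so x = 6.
Then 2E = 96 + 4·6 = 120, so E = 60, V = 2E/5 = 24, F = 32 + 6 = 38.

6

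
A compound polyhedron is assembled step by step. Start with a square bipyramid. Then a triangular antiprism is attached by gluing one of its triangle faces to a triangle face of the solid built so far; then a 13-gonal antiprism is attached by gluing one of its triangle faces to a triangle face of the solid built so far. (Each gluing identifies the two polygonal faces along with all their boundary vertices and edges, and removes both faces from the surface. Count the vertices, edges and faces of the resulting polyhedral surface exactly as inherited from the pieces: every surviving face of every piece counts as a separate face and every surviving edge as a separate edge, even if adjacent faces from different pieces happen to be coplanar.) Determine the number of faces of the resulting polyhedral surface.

A square bipyramid: V=6, E=12, F=8.
Attach a triangular antiprism (V=6, E=12, F=8) along a 3-gon: merge 3 vertices and 3 edges, delete both glued faces → V=9, E=21, F=14.
Attach a 13-gonal antiprism (V=26, E=52, F=28) along a 3-gon: merge 3 vertices and 3 edges, delete both glued faces → V=32, E=70, F=40.
Check: V − E + F = 32 − 70 + 40 = 2.

40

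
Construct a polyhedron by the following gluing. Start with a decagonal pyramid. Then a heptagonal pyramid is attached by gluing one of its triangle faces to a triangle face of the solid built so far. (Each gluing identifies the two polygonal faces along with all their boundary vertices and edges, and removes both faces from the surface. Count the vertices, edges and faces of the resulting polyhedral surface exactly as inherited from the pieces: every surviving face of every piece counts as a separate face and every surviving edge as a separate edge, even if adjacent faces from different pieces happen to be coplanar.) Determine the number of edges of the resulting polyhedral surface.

A decagonal pyramid: V=11, E=20, F=11.
Attach a heptagonal pyramid (V=8, E=14, F=8) along a 3-gon: merge 3 vertices and 3 edges, delete both glued faces → V=16, E=31, F=17.
Check: V − E + F = 16 − 31 + 17 = 2.

31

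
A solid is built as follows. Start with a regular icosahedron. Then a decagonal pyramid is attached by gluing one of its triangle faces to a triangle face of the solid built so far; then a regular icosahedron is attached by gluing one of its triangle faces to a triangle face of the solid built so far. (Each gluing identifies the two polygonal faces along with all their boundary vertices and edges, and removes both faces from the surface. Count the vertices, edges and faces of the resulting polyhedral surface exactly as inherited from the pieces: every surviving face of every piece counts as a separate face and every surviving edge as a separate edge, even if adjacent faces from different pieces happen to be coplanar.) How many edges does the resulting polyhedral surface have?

74

A regular icosahedron: V=12, E=30, F=20.
Attach a decagonal pyramid (V=11, E=20, F=11) along a 3-gon: merge 3 vertices and 3 edges, delete both glued faces → V=20, E=47, F=29.
Attach a regular icosahedron (V=12, E=30, F=20) along a 3-gon: merge 3 vertices and 3 edges, delete both glued faces → V=29, E=74, F=47.
Check: V − E + F = 29 − 74 + 47 = 2.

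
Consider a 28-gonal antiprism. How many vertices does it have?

An antiprism on an n-gon has two n-gon caps and 2n triangles: V = 2·28 = 56, E = 4·28 = 112, F = 2·28 + 2 = 58.

56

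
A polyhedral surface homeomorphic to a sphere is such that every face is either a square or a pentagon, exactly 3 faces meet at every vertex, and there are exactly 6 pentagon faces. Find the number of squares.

Let x be the number of squares; then F = 6 + x.
Edge–face incidences: 2E = 5·6 + 4·x = 30 + 4x.
Every vertex has degree 3, so 3V = 2E.
Euler: V − E + F = 2 ⇒ (2E)/3 − E + (6 + x) = 2.
Multiply by 6: 2·(2E) − 3·(2E) + 6·(6 + x) = 12, i.e. 36 + 6x − (30 + 4x) = 12.
Collecting terms: 2x + 6 = 12, so 2x = 6, so x = 3.
Then 2E = 30 + 4·3 = 42, so E = 21, V = 2E/3 = 14, F = 6 + 3 = 9.

3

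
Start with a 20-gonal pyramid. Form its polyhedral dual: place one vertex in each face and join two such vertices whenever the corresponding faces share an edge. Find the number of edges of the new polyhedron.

40

The base solid has V = 21, E = 40, F = 21.
The dual swaps V and F and preserves E: V′ = F = 21, E′ = E = 40, F′ = V = 21.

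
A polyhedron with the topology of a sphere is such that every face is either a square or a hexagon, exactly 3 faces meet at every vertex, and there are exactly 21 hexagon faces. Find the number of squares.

6

Let x be the number of squares; then F = 21 + x.
Edge–face incidences: 2E = 6·21 + 4·x = 126 + 4x.
Every vertex has degree 3, so 3V = 2E.
Euler: V − E + F = 2 ⇒ (2E)/3 − E + (21 + x) = 2.
Multiply by 6: 2·(2E) − 3·(2E) + 6·(21 + x) = 12, i.e. 126 + 6x − (126 + 4x) = 12.
Collecting terms: 2x = 12, so x = 6.
Then 2E = 126 + 4·6 = 150, so E = 75, V = 2E/3 = 50, F = 21 + 6 = 27.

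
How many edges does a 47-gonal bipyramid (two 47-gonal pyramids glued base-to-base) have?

141

A bipyramid over an n-gon has 2n triangular faces and n + 2 vertices: V = 47 + 2 = 49, E = 3·47 = 141, F = 2·47 = 94.
Check: V − E + F = 49 − 141 + 94 = 2.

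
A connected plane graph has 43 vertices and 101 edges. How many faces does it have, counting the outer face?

60

Euler's formula for a connected plane graph: V − E + F = 2, so F = 2 − 43 + 101 = 60.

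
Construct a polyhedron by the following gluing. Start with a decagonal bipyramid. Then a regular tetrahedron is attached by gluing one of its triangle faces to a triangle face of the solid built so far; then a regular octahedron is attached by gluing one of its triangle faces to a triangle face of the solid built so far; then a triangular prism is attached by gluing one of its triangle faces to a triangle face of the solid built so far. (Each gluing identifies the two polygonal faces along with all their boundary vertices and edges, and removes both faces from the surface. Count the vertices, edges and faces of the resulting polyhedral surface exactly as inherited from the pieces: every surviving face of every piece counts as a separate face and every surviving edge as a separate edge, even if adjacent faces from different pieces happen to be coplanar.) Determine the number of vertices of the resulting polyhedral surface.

19

A decagonal bipyramid: V=12, E=30, F=20.
Attach a regular tetrahedron (V=4, E=6, F=4) along a 3-gon: merge 3 vertices and 3 edges, delete both glued faces → V=13, E=33, F=22.
Attach a regular octahedron (V=6, E=12, F=8) along a 3-gon: merge 3 vertices and 3 edges, delete both glued faces → V=16, E=42, F=28.
Attach a triangular prism (V=6, E=9, F=5) along a 3-gon: merge 3 vertices and 3 edges, delete both glued faces → V=19, E=48, F=31.
Check: V − E + F = 19 − 48 + 31 = 2.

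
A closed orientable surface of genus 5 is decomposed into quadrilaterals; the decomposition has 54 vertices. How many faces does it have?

62

χ = 2 − 2·5 = -8, and every face is a square so 4F = 2E.
V − E + F = -8 with E = 4F/2 gives 54 − (4/2 − 1)·F = -8, so F = 62 and E = 124.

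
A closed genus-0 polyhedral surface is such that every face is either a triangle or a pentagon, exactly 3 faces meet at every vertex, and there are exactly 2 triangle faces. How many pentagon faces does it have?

6

Let x be the number of pentagons; then F = 2 + x.
Edge–face incidences: 2E = 3·2 + 5·x = 6 + 5x.
Every vertex has degree 3, so 3V = 2E.
Euler: V − E + F = 2 ⇒ (2E)/3 − E + (2 + x) = 2.
Multiply by 6: 2·(2E) − 3·(2E) + 6·(2 + x) = 12, i.e. 12 + 6x − (6 + 5x) = 12.
Collecting terms: x + 6 = 12, so x = 6.
Then 2E = 6 + 5·6 = 36, so E = 18, V = 2E/3 = 12, F = 2 + 6 = 8.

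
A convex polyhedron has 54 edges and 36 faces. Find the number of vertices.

Here V − E + F = 2.
V = 2 + E − F = 2 + 54 − 36 = 20.

20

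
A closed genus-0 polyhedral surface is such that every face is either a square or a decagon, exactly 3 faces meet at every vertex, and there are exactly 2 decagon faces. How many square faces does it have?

Let x be the number of squares; then F = 2 + x.
Edge–face incidences: 2E = 10·2 + 4·x = 20 + 4x.
Every vertex has degree 3, so 3V = 2E.
Euler: V − E + F = 2 ⇒ (2E)/3 − E + (2 + x) = 2.
Multiply by 6: 2·(2E) − 3·(2E) + 6·(2 + x) = 12, i.e. 12 + 6x − (20 + 4x) = 12.
Collecting terms: 2x − 8 = 12, so 2x = 20, so x = 10.
Then 2E = 20 + 4·10 = 60, so E = 30, V = 2E/3 = 20, F = 2 + 10 = 12.

10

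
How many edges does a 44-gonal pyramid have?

88

A pyramid on an n-gon base has one n-gon and n triangles: V = 44 + 1 = 45, E = 2·44 = 88, F = 44 + 1 = 45.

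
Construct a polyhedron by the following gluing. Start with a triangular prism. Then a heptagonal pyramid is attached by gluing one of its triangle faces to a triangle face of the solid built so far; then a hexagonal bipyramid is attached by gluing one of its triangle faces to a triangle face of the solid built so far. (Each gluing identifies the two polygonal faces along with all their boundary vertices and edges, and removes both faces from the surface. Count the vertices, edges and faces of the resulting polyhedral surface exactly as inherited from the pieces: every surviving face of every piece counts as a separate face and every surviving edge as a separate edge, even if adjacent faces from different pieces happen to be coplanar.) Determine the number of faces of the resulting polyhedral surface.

21

A triangular prism: V=6, E=9, F=5.
Attach a heptagonal pyramid (V=8, E=14, F=8) along a 3-gon: merge 3 vertices and 3 edges, delete both glued faces → V=11, E=20, F=11.
Attach a hexagonal bipyramid (V=8, E=18, F=12) along a 3-gon: merge 3 vertices and 3 edges, delete both glued faces → V=16, E=35, F=21.
Check: V − E + F = 16 − 35 + 21 = 2.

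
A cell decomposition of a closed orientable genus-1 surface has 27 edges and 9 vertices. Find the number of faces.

For a closed orientable surface of genus 1, χ = 2 − 2·1 = 0.
F = 0 − V + E = 0 − 9 + 27 = 18.

18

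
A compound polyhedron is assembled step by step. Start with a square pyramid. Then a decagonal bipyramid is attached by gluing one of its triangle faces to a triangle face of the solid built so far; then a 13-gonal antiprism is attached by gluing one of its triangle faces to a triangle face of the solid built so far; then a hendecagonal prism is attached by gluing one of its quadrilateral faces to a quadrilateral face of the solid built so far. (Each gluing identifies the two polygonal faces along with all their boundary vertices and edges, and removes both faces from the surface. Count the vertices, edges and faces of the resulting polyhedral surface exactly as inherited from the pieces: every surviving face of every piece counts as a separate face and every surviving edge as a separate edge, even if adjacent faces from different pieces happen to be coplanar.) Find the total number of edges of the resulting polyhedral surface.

A square pyramid: V=5, E=8, F=5.
Attach a decagonal bipyramid (V=12, E=30, F=20) along a 3-gon: merge 3 vertices and 3 edges, delete both glued faces → V=14, E=35, F=23.
Attach a 13-gonal antiprism (V=26, E=52, F=28) along a 3-gon: merge 3 vertices and 3 edges, delete both glued faces → V=37, E=84, F=49.
Attach a hendecagonal prism (V=22, E=33, F=13) along a 4-gon: merge 4 vertices and 4 edges, delete both glued faces → V=55, E=113, F=60.
Check: V − E + F = 55 − 113 + 60 = 2.

113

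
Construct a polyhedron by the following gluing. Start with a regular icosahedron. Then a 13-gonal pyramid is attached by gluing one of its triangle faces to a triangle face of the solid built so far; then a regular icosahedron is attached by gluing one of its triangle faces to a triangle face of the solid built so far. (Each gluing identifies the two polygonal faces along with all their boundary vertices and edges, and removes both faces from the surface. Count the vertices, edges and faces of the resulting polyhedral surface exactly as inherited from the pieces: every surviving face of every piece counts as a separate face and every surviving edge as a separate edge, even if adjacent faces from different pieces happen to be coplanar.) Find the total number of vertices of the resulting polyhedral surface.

A regular icosahedron: V=12, E=30, F=20.
Attach a 13-gonal pyramid (V=14, E=26, F=14) along a 3-gon: merge 3 vertices and 3 edges, delete both glued faces → V=23, E=53, F=32.
Attach a regular icosahedron (V=12, E=30, F=20) along a 3-gon: merge 3 vertices and 3 edges, delete both glued faces → V=32, E=80, F=50.
Check: V − E + F = 32 − 80 + 50 = 2.

32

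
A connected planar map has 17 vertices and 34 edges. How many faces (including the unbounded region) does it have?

Euler's formula for a connected plane graph: V − E + F = 2, so F = 2 − 17 + 34 = 19.

19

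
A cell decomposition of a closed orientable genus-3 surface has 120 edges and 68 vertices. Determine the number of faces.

48

For a closed orientable surface of genus 3, χ = 2 − 2·3 = -4.
F = -4 − V + E = -4 − 68 + 120 = 48.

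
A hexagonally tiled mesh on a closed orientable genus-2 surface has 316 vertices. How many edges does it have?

477

χ = 2 − 2·2 = -2, and every face is a hexagon so 6F = 2E.
V − E + F = -2 with E = 6F/2 gives 316 − (6/2 − 1)·F = -2, so F = 159 and E = 477.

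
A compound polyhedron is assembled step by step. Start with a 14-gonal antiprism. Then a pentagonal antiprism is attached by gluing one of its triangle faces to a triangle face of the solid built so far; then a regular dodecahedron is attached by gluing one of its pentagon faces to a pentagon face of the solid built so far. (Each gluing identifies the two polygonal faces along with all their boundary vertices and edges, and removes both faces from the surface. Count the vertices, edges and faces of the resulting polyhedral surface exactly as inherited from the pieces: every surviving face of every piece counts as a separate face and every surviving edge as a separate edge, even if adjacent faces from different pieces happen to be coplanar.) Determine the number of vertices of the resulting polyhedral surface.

50

A 14-gonal antiprism: V=28, E=56, F=30.
Attach a pentagonal antiprism (V=10, E=20, F=12) along a 3-gon: merge 3 vertices and 3 edges, delete both glued faces → V=35, E=73, F=40.
Attach a regular dodecahedron (V=20, E=30, F=12) along a 5-gon: merge 5 vertices and 5 edges, delete both glued faces → V=50, E=98, F=50.
Check: V − E + F = 50 − 98 + 50 = 2.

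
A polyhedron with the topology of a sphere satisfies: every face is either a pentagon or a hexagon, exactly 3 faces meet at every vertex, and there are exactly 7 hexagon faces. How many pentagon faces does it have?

12

Let x be the number of pentagons; then F = 7 + x.
Edge–face incidences: 2E = 6·7 + 5·x = 42 + 5x.
Every vertex has degree 3, so 3V = 2E.
Euler: V − E + F = 2 ⇒ (2E)/3 − E + (7 + x) = 2.
Multiply by 6: 2·(2E) − 3·(2E) + 6·(7 + x) = 12, i.e. 42 + 6x − (42 + 5x) = 12.
Collecting terms: x = 12.
Then 2E = 42 + 5·12 = 102, so E = 51, V = 2E/3 = 34, F = 7 + 12 = 19.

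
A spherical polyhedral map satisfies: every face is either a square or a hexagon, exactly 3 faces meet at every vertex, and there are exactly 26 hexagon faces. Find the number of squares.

6

Let x be the number of squares; then F = 26 + x.
Edge–face incidences: 2E = 6·26 + 4·x = 156 + 4x.
Every vertex has degree 3, so 3V = 2E.
Euler: V − E + F = 2 ⇒ (2E)/3 − E + (26 + x) = 2.
Multiply by 6: 2·(2E) − 3·(2E) + 6·(26 + x) = 12, i.e. 156 + 6x − (156 + 4x) = 12.
Collecting terms: 2x = 12, so x = 6.
Then 2E = 156 + 4·6 = 180, so E = 90, V = 2E/3 = 60, F = 26 + 6 = 32.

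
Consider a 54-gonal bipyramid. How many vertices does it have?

A bipyramid over an n-gon has 2n triangular faces and n + 2 vertices: V = 54 + 2 = 56, E = 3·54 = 162, F = 2·54 = 108.
Check: V − E + F = 56 − 162 + 108 = 2.

56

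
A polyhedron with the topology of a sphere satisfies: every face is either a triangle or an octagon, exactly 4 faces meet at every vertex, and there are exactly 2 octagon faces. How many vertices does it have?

16

Let x be the number of triangles; then F = 2 + x.
Edge–face incidences: 2E = 8·2 + 3·x = 16 + 3x.
Every vertex has degree 4, so 4V = 2E.
Euler: V − E + F = 2 ⇒ (2E)/4 − E + (2 + x) = 2.
Multiply by 8: 2·(2E) − 4·(2E) + 8·(2 + x) = 16, i.e. 16 + 8x − 2·(16 + 3x) = 16.
Collecting terms: 2x − 16 = 16, so 2x = 32, so x = 16.
Then 2E = 16 + 3·16 = 64, so E = 32, V = 2E/4 = 16, F = 2 + 16 = 18.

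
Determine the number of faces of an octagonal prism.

10

A prism on an n-gon has two n-gon bases and n rectangular sides: V = 2·8 = 16, E = 3·8 = 24, F = 8 + 2 = 10.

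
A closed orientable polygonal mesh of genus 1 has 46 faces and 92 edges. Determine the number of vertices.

46

For a closed orientable surface of genus 1, χ = 2 − 2·1 = 0.
V = 0 + E − F = 0 + 92 − 46 = 46.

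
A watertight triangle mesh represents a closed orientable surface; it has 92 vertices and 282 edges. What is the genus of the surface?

Every face is a triangle and each edge borders two faces, so 3F = 2·282, giving F = 188.
χ = V − E + F = 92 − 282 + 188 = -2.
For a closed orientable surface χ = 2 − 2g, so g = (2 − (-2))/2 = 2.

2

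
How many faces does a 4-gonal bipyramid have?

A bipyramid over an n-gon has 2n triangular faces and n + 2 vertices: V = 4 + 2 = 6, E = 3·4 = 12, F = 2·4 = 8.

8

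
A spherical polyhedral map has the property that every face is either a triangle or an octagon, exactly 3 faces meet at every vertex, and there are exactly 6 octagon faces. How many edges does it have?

Let x be the number of triangles; then F = 6 + x.
Edge–face incidences: 2E = 8·6 + 3·x = 48 + 3x.
Every vertex has degree 3, so 3V = 2E.
Euler: V − E + F = 2 ⇒ (2E)/3 − E + (6 + x) = 2.
Multiply by 6: 2·(2E) − 3·(2E) + 6·(6 + x) = 12, i.e. 36 + 6x − (48 + 3x) = 12.
Collecting terms: 3x − 12 = 12, so 3x = 24, so x = 8.
Then 2E = 48 + 3·8 = 72, so E = 36, V = 2E/3 = 24, F = 6 + 8 = 14.

36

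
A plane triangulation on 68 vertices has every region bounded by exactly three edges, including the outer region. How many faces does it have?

132

In a plane triangulation 3F = 2E and V − E + F = 2, so F = 2V − 4 = 2·68 − 4 = 132.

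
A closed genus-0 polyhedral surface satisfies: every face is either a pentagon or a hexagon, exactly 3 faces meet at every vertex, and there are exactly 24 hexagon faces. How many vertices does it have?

68

Let x be the number of pentagons; then F = 24 + x.
Edge–face incidences: 2E = 6·24 + 5·x = 144 + 5x.
Every vertex has degree 3, so 3V = 2E.
Euler: V − E + F = 2 ⇒ (2E)/3 − E + (24 + x) = 2.
Multiply by 6: 2·(2E) − 3·(2E) + 6·(24 + x) = 12, i.e. 144 + 6x − (144 + 5x) = 12.
Collecting terms: x = 12.
Then 2E = 144 + 5·12 = 204, so E = 102, V = 2E/3 = 68, F = 24 + 12 = 36.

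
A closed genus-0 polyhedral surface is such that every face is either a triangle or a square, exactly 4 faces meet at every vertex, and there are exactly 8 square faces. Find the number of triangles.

Let x be the number of triangles; then F = 8 + x.
Edge–face incidences: 2E = 4·8 + 3·x = 32 + 3x.
Every vertex has degree 4, so 4V = 2E.
Euler: V − E + F = 2 ⇒ (2E)/4 − E + (8 + x) = 2.
Multiply by 8: 2·(2E) − 4·(2E) + 8·(8 + x) = 16, i.e. 64 + 8x − 2·(32 + 3x) = 16.
Collecting terms: 2x = 16, so x = 8.
Then 2E = 32 + 3·8 = 56, so E = 28, V = 2E/4 = 14, F = 8 + 8 = 16.

8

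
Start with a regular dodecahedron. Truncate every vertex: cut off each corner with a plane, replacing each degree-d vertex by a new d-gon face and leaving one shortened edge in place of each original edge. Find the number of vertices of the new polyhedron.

60

The base solid has V = 20, E = 30, F = 12.
Truncation replaces each original edge-end by a new vertex, so V′ = 2E = 60.
Each original edge survives, and each old vertex of degree d contributes d new edges; summing degrees gives Σd = 2E, so E′ = E + 2E = 3E = 90.
Each original face survives and each original vertex becomes one new face: F′ = F + V = 32.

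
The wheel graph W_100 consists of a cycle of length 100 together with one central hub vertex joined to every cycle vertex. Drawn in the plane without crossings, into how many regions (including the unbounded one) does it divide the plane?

W_100 has V = 100 + 1 = 101 vertices and E = 2·100 = 200 edges.
By Euler's formula F = 2 − V + E = 2 − 101 + 200 = 101.

101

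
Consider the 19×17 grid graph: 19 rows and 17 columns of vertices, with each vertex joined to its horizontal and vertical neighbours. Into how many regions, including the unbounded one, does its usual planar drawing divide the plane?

289

The grid has V = 19·17 = 323 vertices and E = 19·16 + 17·18 = 610 edges.
F = 2 − V + E = 2 − 323 + 610 = 289.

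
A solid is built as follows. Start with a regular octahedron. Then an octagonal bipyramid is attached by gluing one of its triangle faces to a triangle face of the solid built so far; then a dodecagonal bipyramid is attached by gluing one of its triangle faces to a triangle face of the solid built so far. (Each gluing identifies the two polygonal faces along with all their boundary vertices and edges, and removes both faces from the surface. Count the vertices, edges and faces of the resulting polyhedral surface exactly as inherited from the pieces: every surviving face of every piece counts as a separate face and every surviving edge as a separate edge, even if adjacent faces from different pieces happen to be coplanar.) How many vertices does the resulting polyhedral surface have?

24

A regular octahedron: V=6, E=12, F=8.
Attach an octagonal bipyramid (V=10, E=24, F=16) along a 3-gon: merge 3 vertices and 3 edges, delete both glued faces → V=13, E=33, F=22.
Attach a dodecagonal bipyramid (V=14, E=36, F=24) along a 3-gon: merge 3 vertices and 3 edges, delete both glued faces → V=24, E=66, F=44.
Check: V − E + F = 24 − 66 + 44 = 2.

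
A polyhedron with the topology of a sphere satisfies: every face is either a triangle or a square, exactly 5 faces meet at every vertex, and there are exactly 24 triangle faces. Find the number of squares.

Let x be the number of squares; then F = 24 + x.
Edge–face incidences: 2E = 3·24 + 4·x = 72 + 4x.
Every vertex has degree 5, so 5V = 2E.
Euler: V − E + F = 2 ⇒ (2E)/5 − E + (24 + x) = 2.
Multiply by 10: 2·(2E) − 5·(2E) + 10·(24 + x) = 20, i.e. 240 + 10x − 3·(72 + 4x) = 20.
Collecting terms: −2x + 24 = 20, so −2x = −4, so x = 2.
Then 2E = 72 + 4·2 = 80, so E = 40, V = 2E/5 = 16, F = 24 + 2 = 26.

2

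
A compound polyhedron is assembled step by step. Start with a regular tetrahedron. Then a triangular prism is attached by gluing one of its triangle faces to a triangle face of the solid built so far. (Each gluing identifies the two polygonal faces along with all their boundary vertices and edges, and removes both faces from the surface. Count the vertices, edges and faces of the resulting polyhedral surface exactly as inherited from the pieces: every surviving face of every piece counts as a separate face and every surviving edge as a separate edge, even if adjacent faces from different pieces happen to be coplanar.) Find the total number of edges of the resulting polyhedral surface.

A regular tetrahedron: V=4, E=6, F=4.
Attach a triangular prism (V=6, E=9, F=5) along a 3-gon: merge 3 vertices and 3 edges, delete both glued faces → V=7, E=12, F=7.
Check: V − E + F = 7 − 12 + 7 = 2.

12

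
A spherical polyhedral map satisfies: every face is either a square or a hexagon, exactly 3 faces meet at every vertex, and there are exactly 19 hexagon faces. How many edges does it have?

Let x be the number of squares; then F = 19 + x.
Edge–face incidences: 2E = 6·19 + 4·x = 114 + 4x.
Every vertex has degree 3, so 3V = 2E.
Euler: V − E + F = 2 ⇒ (2E)/3 − E + (19 + x) = 2.
Multiply by 6: 2·(2E) − 3·(2E) + 6·(19 + x) = 12, i.e. 114 + 6x − (114 + 4x) = 12.
Collecting terms: 2x = 12, so x = 6.
Then 2E = 114 + 4·6 = 138, so E = 69, V = 2E/3 = 46, F = 19 + 6 = 25.

69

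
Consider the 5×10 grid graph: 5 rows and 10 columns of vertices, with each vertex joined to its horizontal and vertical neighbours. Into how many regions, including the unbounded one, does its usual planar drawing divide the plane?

The grid has V = 5·10 = 50 vertices and E = 5·9 + 10·4 = 85 edges.
F = 2 − V + E = 2 − 50 + 85 = 37.

37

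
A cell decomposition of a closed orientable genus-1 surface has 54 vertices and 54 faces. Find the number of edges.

For a closed orientable surface of genus 1, χ = 2 − 2·1 = 0.
E = V + F − (0) = 54 + 54 − (0) = 108.

108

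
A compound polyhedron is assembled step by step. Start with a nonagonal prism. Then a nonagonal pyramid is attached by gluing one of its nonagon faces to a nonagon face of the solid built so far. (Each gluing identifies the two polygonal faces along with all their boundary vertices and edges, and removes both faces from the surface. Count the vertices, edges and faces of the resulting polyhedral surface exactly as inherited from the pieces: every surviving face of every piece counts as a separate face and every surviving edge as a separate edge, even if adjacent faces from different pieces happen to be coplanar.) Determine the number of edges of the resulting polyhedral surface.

36

A nonagonal prism: V=18, E=27, F=11.
Attach a nonagonal pyramid (V=10, E=18, F=10) along a 9-gon: merge 9 vertices and 9 edges, delete both glued faces → V=19, E=36, F=19.
Check: V − E + F = 19 − 36 + 19 = 2.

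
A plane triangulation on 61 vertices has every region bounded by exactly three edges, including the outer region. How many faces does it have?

In a plane triangulation 3F = 2E and V − E + F = 2, so F = 2V − 4 = 2·61 − 4 = 118.

118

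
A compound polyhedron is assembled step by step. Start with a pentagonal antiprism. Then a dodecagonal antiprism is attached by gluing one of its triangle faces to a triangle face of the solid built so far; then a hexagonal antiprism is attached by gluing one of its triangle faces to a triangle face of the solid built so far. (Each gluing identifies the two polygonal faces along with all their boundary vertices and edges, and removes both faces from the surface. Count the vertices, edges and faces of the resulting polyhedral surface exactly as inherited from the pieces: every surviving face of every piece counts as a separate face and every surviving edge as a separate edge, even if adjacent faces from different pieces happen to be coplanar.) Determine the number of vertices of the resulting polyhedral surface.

40

A pentagonal antiprism: V=10, E=20, F=12.
Attach a dodecagonal antiprism (V=24, E=48, F=26) along a 3-gon: merge 3 vertices and 3 edges, delete both glued faces → V=31, E=65, F=36.
Attach a hexagonal antiprism (V=12, E=24, F=14) along a 3-gon: merge 3 vertices and 3 edges, delete both glued faces → V=40, E=86, F=48.
Check: V − E + F = 40 − 86 + 48 = 2.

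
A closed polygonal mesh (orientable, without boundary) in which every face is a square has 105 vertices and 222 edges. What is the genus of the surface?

Every face is a square and each edge borders two faces, so 4F = 2·222, giving F = 111.
χ = V − E + F = 105 − 222 + 111 = -6.
For a closed orientable surface χ = 2 − 2g, so g = (2 − (-6))/2 = 4.

4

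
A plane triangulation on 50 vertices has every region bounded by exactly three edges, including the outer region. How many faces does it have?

96

In a plane triangulation 3F = 2E and V − E + F = 2, so F = 2V − 4 = 2·50 − 4 = 96.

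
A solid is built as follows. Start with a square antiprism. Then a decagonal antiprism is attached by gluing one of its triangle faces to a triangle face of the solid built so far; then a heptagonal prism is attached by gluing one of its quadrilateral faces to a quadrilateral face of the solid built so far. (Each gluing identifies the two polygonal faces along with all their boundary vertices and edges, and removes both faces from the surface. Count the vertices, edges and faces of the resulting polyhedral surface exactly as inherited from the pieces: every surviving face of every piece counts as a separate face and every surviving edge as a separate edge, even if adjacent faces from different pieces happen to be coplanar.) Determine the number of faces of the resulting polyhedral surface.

A square antiprism: V=8, E=16, F=10.
Attach a decagonal antiprism (V=20, E=40, F=22) along a 3-gon: merge 3 vertices and 3 edges, delete both glued faces → V=25, E=53, F=30.
Attach a heptagonal prism (V=14, E=21, F=9) along a 4-gon: merge 4 vertices and 4 edges, delete both glued faces → V=35, E=70, F=37.
Check: V − E + F = 35 − 70 + 37 = 2.

37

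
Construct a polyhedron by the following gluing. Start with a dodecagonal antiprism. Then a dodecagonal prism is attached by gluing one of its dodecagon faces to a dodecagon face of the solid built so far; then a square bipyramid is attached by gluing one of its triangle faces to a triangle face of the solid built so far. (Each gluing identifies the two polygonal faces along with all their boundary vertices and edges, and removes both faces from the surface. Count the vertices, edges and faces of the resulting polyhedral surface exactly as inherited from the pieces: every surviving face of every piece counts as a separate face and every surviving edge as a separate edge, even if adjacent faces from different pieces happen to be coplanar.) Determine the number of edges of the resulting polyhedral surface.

81

A dodecagonal antiprism: V=24, E=48, F=26.
Attach a dodecagonal prism (V=24, E=36, F=14) along a 12-gon: merge 12 vertices and 12 edges, delete both glued faces → V=36, E=72, F=38.
Attach a square bipyramid (V=6, E=12, F=8) along a 3-gon: merge 3 vertices and 3 edges, delete both glued faces → V=39, E=81, F=44.
Check: V − E + F = 39 − 81 + 44 = 2.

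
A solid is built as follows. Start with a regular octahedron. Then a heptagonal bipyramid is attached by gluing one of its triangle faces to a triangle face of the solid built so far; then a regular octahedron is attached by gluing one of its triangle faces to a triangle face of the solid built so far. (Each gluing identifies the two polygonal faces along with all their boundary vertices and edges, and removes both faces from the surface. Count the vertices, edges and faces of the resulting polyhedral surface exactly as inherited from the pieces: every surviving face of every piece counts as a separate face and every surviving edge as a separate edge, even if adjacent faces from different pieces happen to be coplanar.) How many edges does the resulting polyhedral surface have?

39

A regular octahedron: V=6, E=12, F=8.
Attach a heptagonal bipyramid (V=9, E=21, F=14) along a 3-gon: merge 3 vertices and 3 edges, delete both glued faces → V=12, E=30, F=20.
Attach a regular octahedron (V=6, E=12, F=8) along a 3-gon: merge 3 vertices and 3 edges, delete both glued faces → V=15, E=39, F=26.
Check: V − E + F = 15 − 39 + 26 = 2.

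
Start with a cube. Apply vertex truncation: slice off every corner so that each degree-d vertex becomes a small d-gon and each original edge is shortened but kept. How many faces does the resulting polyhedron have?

The base solid has V = 8, E = 12, F = 6.
Truncation replaces each original edge-end by a new vertex, so V′ = 2E = 24.
Each original edge survives, and each old vertex of degree d contributes d new edges; summing degrees gives Σd = 2E, so E′ = E + 2E = 3E = 36.
Each original face survives and each original vertex becomes one new face: F′ = F + V = 14.

14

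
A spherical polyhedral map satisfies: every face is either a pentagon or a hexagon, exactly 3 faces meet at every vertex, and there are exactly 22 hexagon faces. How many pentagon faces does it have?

12

Let x be the number of pentagons; then F = 22 + x.
Edge–face incidences: 2E = 6·22 + 5·x = 132 + 5x.
Every vertex has degree 3, so 3V = 2E.
Euler: V − E + F = 2 ⇒ (2E)/3 − E + (22 + x) = 2.
Multiply by 6: 2·(2E) − 3·(2E) + 6·(22 + x) = 12, i.e. 132 + 6x − (132 + 5x) = 12.
Collecting terms: x = 12.
Then 2E = 132 + 5·12 = 192, so E = 96, V = 2E/3 = 64, F = 22 + 12 = 34.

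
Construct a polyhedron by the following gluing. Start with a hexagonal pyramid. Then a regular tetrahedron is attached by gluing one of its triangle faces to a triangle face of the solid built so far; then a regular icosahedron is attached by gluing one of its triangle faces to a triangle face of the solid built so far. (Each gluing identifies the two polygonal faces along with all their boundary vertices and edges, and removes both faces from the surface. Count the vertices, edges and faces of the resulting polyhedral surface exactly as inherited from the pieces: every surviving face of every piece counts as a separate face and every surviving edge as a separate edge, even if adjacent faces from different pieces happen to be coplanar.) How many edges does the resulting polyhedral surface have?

A hexagonal pyramid: V=7, E=12, F=7.
Attach a regular tetrahedron (V=4, E=6, F=4) along a 3-gon: merge 3 vertices and 3 edges, delete both glued faces → V=8, E=15, F=9.
Attach a regular icosahedron (V=12, E=30, F=20) along a 3-gon: merge 3 vertices and 3 edges, delete both glued faces → V=17, E=42, F=27.
Check: V − E + F = 17 − 42 + 27 = 2.

42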